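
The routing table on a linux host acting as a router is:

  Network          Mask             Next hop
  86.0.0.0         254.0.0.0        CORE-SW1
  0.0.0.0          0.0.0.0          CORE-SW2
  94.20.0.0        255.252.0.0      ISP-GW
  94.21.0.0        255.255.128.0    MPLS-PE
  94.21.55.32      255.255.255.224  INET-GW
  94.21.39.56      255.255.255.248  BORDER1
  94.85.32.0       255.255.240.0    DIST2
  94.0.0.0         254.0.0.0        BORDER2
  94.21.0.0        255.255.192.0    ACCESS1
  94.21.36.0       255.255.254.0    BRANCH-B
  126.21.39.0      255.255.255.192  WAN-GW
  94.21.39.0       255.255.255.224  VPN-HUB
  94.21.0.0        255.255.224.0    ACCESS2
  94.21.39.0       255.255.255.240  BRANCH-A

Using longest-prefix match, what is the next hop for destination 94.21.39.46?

Routes whose prefix contains 94.21.39.46:
  0.0.0.0/0 (default, matches everything) -> CORE-SW2
  94.0.0.0/7 (94.0.0.0 - 95.255.255.255) -> BORDER2
  94.20.0.0/14 (94.20.0.0 - 94.23.255.255) -> ISP-GW
  94.21.0.0/17 (94.21.0.0 - 94.21.127.255) -> MPLS-PE
  94.21.0.0/18 (94.21.0.0 - 94.21.63.255) -> ACCESS1
More-specific entries that do NOT match:
  94.21.39.56/29 (94.21.39.56 - 94.21.39.63) does not contain 94.21.39.46
  94.21.39.0/28 (94.21.39.0 - 94.21.39.15) does not contain 94.21.39.46
  94.21.55.32/27 (94.21.55.32 - 94.21.55.63) does not contain 94.21.39.46
  94.21.39.0/27 (94.21.39.0 - 94.21.39.31) does not contain 94.21.39.46
  126.21.39.0/26 (126.21.39.0 - 126.21.39.63) does not contain 94.21.39.46
  94.21.36.0/23 (94.21.36.0 - 94.21.37.255) does not contain 94.21.39.46
  94.85.32.0/20 (94.85.32.0 - 94.85.47.255) does not contain 94.21.39.46
  94.21.0.0/19 (94.21.0.0 - 94.21.31.255) does not contain 94.21.39.46
Longest matching prefix is /18 -> next hop ACCESS1.

ACCESS1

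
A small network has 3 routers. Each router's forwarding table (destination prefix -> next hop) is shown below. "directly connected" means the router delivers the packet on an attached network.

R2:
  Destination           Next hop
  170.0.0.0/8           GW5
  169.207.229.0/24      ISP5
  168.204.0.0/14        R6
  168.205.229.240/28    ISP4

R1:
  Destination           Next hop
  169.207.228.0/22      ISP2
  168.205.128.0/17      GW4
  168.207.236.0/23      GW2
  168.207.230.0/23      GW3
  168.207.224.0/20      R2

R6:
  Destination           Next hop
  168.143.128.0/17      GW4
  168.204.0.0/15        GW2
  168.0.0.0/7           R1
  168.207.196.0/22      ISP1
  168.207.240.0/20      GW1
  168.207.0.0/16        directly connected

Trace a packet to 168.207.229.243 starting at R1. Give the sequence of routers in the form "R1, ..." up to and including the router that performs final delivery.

At R1: longest match for 168.207.229.243 is 168.207.224.0/20 -> R2
At R2: longest match for 168.207.229.243 is 168.204.0.0/14 -> R6
At R6: longest match for 168.207.229.243 is 168.207.0.0/16 -> directly connected

R1, R2, R6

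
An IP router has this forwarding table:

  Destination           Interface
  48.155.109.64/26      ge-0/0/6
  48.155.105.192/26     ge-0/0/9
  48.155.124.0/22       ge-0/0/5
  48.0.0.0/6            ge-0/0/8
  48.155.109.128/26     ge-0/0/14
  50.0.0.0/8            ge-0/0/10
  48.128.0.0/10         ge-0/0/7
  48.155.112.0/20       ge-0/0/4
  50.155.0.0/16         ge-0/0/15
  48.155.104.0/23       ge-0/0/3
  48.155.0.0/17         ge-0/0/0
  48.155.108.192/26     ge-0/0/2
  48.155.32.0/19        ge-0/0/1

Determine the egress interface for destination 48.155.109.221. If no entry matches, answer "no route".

Routes whose prefix contains 48.155.109.221:
  48.0.0.0/6 (48.0.0.0 - 51.255.255.255) -> ge-0/0/8
  48.128.0.0/10 (48.128.0.0 - 48.191.255.255) -> ge-0/0/7
  48.155.0.0/17 (48.155.0.0 - 48.155.127.255) -> ge-0/0/0
More-specific entries that do NOT match:
  48.155.109.64/26 (48.155.109.64 - 48.155.109.127) does not contain 48.155.109.221
  48.155.105.192/26 (48.155.105.192 - 48.155.105.255) does not contain 48.155.109.221
  48.155.109.128/26 (48.155.109.128 - 48.155.109.191) does not contain 48.155.109.221
  48.155.108.192/26 (48.155.108.192 - 48.155.108.255) does not contain 48.155.109.221
  48.155.104.0/23 (48.155.104.0 - 48.155.105.255) does not contain 48.155.109.221
  48.155.124.0/22 (48.155.124.0 - 48.155.127.255) does not contain 48.155.109.221
  48.155.112.0/20 (48.155.112.0 - 48.155.127.255) does not contain 48.155.109.221
  48.155.32.0/19 (48.155.32.0 - 48.155.63.255) does not contain 48.155.109.221
Longest matching prefix is /17 -> interface ge-0/0/0.

ge-0/0/0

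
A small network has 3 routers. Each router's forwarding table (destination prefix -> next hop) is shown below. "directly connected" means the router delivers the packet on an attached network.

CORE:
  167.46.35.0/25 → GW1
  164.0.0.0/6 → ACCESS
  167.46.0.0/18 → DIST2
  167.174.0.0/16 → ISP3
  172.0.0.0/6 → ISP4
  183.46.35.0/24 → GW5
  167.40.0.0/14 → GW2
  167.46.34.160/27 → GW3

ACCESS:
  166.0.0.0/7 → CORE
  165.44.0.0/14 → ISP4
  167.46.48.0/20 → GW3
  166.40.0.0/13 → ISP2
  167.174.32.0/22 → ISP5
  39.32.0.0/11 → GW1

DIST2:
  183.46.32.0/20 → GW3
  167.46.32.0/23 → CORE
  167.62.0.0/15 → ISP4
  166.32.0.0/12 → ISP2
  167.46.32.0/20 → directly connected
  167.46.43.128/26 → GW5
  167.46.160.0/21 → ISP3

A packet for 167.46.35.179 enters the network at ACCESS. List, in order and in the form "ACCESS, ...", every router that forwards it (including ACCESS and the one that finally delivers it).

ACCESS, CORE, DIST2

At ACCESS: longest match for 167.46.35.179 is 166.0.0.0/7 -> CORE
At CORE: longest match for 167.46.35.179 is 167.46.0.0/18 -> DIST2
At DIST2: longest match for 167.46.35.179 is 167.46.32.0/20 -> directly connected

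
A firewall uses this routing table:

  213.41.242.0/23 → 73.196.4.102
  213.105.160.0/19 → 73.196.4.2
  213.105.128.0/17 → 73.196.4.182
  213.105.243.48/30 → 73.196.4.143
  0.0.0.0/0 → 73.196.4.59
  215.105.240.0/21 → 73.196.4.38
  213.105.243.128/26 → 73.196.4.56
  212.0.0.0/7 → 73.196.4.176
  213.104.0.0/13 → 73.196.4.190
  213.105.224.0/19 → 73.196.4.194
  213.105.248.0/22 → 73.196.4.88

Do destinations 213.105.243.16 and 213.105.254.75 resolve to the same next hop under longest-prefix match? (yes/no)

213.105.243.16: longest match 213.105.224.0/19 -> 73.196.4.194
213.105.254.75: longest match 213.105.224.0/19 -> 73.196.4.194

yes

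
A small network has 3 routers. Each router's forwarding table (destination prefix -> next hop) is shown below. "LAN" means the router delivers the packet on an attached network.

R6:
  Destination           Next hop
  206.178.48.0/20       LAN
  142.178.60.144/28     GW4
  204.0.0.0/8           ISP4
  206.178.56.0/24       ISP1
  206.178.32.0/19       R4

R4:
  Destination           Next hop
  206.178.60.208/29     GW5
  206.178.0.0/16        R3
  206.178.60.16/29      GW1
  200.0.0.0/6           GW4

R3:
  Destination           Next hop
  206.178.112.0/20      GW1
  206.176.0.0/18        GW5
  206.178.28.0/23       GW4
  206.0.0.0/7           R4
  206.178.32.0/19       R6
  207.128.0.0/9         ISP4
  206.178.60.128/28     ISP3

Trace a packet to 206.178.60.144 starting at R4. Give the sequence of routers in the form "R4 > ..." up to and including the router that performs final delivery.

R4 > R3 > R6

At R4: longest match for 206.178.60.144 is 206.178.0.0/16 -> R3
At R3: longest match for 206.178.60.144 is 206.178.32.0/19 -> R6
At R6: longest match for 206.178.60.144 is 206.178.48.0/20 -> LAN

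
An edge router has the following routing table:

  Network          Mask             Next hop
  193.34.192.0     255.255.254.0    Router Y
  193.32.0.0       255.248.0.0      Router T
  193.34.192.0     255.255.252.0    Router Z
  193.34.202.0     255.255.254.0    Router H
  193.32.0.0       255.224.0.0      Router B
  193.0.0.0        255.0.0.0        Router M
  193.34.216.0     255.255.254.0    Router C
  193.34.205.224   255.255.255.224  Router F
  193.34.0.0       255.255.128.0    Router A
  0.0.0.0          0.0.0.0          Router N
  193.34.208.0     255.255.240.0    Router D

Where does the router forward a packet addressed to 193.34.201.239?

Router T

Routes whose prefix contains 193.34.201.239:
  0.0.0.0/0 (default, matches everything) -> Router N
  193.0.0.0/8 (193.0.0.0 - 193.255.255.255) -> Router M
  193.32.0.0/11 (193.32.0.0 - 193.63.255.255) -> Router B
  193.32.0.0/13 (193.32.0.0 - 193.39.255.255) -> Router T
More-specific entries that do NOT match:
  193.34.205.224/27 (193.34.205.224 - 193.34.205.255) does not contain 193.34.201.239
  193.34.192.0/23 (193.34.192.0 - 193.34.193.255) does not contain 193.34.201.239
  193.34.202.0/23 (193.34.202.0 - 193.34.203.255) does not contain 193.34.201.239
  193.34.216.0/23 (193.34.216.0 - 193.34.217.255) does not contain 193.34.201.239
  193.34.192.0/22 (193.34.192.0 - 193.34.195.255) does not contain 193.34.201.239
  193.34.208.0/20 (193.34.208.0 - 193.34.223.255) does not contain 193.34.201.239
  193.34.0.0/17 (193.34.0.0 - 193.34.127.255) does not contain 193.34.201.239
Longest matching prefix is /13 -> next hop Router T.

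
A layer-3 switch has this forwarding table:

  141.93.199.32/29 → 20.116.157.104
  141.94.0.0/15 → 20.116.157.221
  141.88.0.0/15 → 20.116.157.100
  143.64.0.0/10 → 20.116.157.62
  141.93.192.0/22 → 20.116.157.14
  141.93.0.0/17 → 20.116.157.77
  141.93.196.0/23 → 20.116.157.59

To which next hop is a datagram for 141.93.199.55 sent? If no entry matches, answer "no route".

no route

No entry's prefix contains 141.93.199.55; there is no default route.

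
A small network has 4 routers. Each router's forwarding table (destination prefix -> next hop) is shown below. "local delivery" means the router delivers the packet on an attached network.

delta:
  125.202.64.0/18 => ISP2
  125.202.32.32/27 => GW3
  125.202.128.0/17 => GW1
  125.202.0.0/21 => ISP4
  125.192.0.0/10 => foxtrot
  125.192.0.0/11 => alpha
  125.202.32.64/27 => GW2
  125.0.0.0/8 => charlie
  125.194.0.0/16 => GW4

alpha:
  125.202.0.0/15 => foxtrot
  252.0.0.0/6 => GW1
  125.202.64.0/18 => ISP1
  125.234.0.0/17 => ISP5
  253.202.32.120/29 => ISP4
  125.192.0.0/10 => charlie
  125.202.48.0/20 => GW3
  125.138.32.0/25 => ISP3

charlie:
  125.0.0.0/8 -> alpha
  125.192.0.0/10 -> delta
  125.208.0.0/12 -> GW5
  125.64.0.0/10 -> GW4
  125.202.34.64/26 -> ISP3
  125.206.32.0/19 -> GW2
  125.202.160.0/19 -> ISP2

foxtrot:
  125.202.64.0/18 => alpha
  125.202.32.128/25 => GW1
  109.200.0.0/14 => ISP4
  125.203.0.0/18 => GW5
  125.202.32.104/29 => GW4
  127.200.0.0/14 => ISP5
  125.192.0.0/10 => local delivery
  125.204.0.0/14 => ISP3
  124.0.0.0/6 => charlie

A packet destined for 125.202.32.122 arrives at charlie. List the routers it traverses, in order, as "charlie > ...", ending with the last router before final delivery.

charlie > delta > alpha > foxtrot

At charlie: longest match for 125.202.32.122 is 125.192.0.0/10 -> delta
At delta: longest match for 125.202.32.122 is 125.192.0.0/11 -> alpha
At alpha: longest match for 125.202.32.122 is 125.202.0.0/15 -> foxtrot
At foxtrot: longest match for 125.202.32.122 is 125.192.0.0/10 -> local delivery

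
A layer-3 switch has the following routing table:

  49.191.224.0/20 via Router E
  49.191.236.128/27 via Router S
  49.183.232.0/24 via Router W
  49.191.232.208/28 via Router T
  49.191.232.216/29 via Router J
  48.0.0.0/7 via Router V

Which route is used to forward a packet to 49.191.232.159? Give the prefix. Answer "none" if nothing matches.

49.191.224.0/20

Entries matching 49.191.232.159:
  48.0.0.0/7 (48.0.0.0 - 49.255.255.255)
  49.191.224.0/20 (49.191.224.0 - 49.191.239.255)
Most specific is 49.191.224.0/20.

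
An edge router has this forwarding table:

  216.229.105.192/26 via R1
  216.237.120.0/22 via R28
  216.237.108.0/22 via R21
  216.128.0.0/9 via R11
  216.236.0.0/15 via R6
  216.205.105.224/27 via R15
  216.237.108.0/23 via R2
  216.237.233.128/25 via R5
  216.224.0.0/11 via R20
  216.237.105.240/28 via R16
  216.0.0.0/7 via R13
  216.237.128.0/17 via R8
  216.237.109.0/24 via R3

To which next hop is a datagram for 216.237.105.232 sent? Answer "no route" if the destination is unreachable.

Routes whose prefix contains 216.237.105.232:
  216.0.0.0/7 (216.0.0.0 - 217.255.255.255) -> R13
  216.128.0.0/9 (216.128.0.0 - 216.255.255.255) -> R11
  216.224.0.0/11 (216.224.0.0 - 216.255.255.255) -> R20
  216.236.0.0/15 (216.236.0.0 - 216.237.255.255) -> R6
More-specific entries that do NOT match:
  216.237.105.240/28 (216.237.105.240 - 216.237.105.255) does not contain 216.237.105.232
  216.205.105.224/27 (216.205.105.224 - 216.205.105.255) does not contain 216.237.105.232
  216.229.105.192/26 (216.229.105.192 - 216.229.105.255) does not contain 216.237.105.232
  216.237.233.128/25 (216.237.233.128 - 216.237.233.255) does not contain 216.237.105.232
  216.237.109.0/24 (216.237.109.0 - 216.237.109.255) does not contain 216.237.105.232
  216.237.108.0/23 (216.237.108.0 - 216.237.109.255) does not contain 216.237.105.232
  216.237.120.0/22 (216.237.120.0 - 216.237.123.255) does not contain 216.237.105.232
  216.237.108.0/22 (216.237.108.0 - 216.237.111.255) does not contain 216.237.105.232
  216.237.128.0/17 (216.237.128.0 - 216.237.255.255) does not contain 216.237.105.232
Longest matching prefix is /15 -> next hop R6.

R6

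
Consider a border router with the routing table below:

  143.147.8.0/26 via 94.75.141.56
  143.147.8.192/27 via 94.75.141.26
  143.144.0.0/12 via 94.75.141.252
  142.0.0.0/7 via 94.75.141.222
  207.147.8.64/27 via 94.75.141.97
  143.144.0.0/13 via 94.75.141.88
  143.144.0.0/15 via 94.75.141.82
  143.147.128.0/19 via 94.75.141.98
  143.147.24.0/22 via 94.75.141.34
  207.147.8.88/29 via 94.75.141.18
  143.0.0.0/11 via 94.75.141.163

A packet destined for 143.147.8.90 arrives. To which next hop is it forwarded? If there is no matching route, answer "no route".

94.75.141.88

Routes whose prefix contains 143.147.8.90:
  142.0.0.0/7 (142.0.0.0 - 143.255.255.255) -> 94.75.141.222
  143.144.0.0/12 (143.144.0.0 - 143.159.255.255) -> 94.75.141.252
  143.144.0.0/13 (143.144.0.0 - 143.151.255.255) -> 94.75.141.88
More-specific entries that do NOT match:
  207.147.8.88/29 (207.147.8.88 - 207.147.8.95) does not contain 143.147.8.90
  143.147.8.192/27 (143.147.8.192 - 143.147.8.223) does not contain 143.147.8.90
  207.147.8.64/27 (207.147.8.64 - 207.147.8.95) does not contain 143.147.8.90
  143.147.8.0/26 (143.147.8.0 - 143.147.8.63) does not contain 143.147.8.90
  143.147.24.0/22 (143.147.24.0 - 143.147.27.255) does not contain 143.147.8.90
  143.147.128.0/19 (143.147.128.0 - 143.147.159.255) does not contain 143.147.8.90
  143.144.0.0/15 (143.144.0.0 - 143.145.255.255) does not contain 143.147.8.90
Longest matching prefix is /13 -> next hop 94.75.141.88.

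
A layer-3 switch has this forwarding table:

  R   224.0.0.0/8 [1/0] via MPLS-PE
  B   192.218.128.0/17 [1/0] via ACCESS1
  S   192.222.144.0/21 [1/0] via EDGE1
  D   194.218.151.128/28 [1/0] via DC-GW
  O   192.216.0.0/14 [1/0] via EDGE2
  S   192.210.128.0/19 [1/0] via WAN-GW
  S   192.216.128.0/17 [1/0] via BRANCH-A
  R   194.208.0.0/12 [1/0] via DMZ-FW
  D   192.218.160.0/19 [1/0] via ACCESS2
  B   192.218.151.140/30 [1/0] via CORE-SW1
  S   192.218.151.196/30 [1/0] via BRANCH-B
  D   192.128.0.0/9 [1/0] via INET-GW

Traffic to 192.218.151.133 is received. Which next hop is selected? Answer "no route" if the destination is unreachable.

ACCESS1

Routes whose prefix contains 192.218.151.133:
  192.128.0.0/9 (192.128.0.0 - 192.255.255.255) -> INET-GW
  192.216.0.0/14 (192.216.0.0 - 192.219.255.255) -> EDGE2
  192.218.128.0/17 (192.218.128.0 - 192.218.255.255) -> ACCESS1
More-specific entries that do NOT match:
  192.218.151.140/30 (192.218.151.140 - 192.218.151.143) does not contain 192.218.151.133
  192.218.151.196/30 (192.218.151.196 - 192.218.151.199) does not contain 192.218.151.133
  194.218.151.128/28 (194.218.151.128 - 194.218.151.143) does not contain 192.218.151.133
  192.222.144.0/21 (192.222.144.0 - 192.222.151.255) does not contain 192.218.151.133
  192.210.128.0/19 (192.210.128.0 - 192.210.159.255) does not contain 192.218.151.133
  192.218.160.0/19 (192.218.160.0 - 192.218.191.255) does not contain 192.218.151.133
Longest matching prefix is /17 -> next hop ACCESS1.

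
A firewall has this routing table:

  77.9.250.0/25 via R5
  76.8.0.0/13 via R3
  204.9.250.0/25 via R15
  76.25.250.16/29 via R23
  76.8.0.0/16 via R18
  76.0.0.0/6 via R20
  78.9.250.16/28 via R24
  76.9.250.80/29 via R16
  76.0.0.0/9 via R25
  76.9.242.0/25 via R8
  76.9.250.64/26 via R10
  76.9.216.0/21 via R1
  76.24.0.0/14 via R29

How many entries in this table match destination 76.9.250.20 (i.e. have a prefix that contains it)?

Prefixes containing 76.9.250.20:
  76.0.0.0/6 (76.0.0.0 - 79.255.255.255)
  76.0.0.0/9 (76.0.0.0 - 76.127.255.255)
  76.8.0.0/13 (76.8.0.0 - 76.15.255.255)
Total matching entries: 3.

3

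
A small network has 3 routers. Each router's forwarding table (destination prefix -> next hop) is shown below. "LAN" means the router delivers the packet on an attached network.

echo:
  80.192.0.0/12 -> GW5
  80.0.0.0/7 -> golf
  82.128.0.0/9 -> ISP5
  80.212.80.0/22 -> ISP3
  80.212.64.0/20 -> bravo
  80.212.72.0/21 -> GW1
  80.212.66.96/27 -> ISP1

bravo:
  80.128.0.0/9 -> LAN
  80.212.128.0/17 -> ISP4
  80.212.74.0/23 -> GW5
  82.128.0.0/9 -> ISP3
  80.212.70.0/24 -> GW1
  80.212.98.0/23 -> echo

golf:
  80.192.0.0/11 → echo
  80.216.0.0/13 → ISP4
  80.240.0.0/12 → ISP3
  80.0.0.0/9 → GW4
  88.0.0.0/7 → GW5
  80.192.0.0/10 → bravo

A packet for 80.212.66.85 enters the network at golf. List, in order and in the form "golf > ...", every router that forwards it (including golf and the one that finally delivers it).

golf > echo > bravo

At golf: longest match for 80.212.66.85 is 80.192.0.0/11 -> echo
At echo: longest match for 80.212.66.85 is 80.212.64.0/20 -> bravo
At bravo: longest match for 80.212.66.85 is 80.128.0.0/9 -> LAN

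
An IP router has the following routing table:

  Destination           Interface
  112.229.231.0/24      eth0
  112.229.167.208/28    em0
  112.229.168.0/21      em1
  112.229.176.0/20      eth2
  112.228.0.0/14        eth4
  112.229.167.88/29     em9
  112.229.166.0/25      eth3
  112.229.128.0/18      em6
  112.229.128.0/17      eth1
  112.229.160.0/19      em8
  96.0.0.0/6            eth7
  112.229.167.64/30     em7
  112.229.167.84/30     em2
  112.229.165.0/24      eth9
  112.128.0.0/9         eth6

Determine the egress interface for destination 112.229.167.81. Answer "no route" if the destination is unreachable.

Routes whose prefix contains 112.229.167.81:
  112.128.0.0/9 (112.128.0.0 - 112.255.255.255) -> eth6
  112.228.0.0/14 (112.228.0.0 - 112.231.255.255) -> eth4
  112.229.128.0/17 (112.229.128.0 - 112.229.255.255) -> eth1
  112.229.128.0/18 (112.229.128.0 - 112.229.191.255) -> em6
  112.229.160.0/19 (112.229.160.0 - 112.229.191.255) -> em8
More-specific entries that do NOT match:
  112.229.167.64/30 (112.229.167.64 - 112.229.167.67) does not contain 112.229.167.81
  112.229.167.84/30 (112.229.167.84 - 112.229.167.87) does not contain 112.229.167.81
  112.229.167.88/29 (112.229.167.88 - 112.229.167.95) does not contain 112.229.167.81
  112.229.167.208/28 (112.229.167.208 - 112.229.167.223) does not contain 112.229.167.81
  112.229.166.0/25 (112.229.166.0 - 112.229.166.127) does not contain 112.229.167.81
  112.229.231.0/24 (112.229.231.0 - 112.229.231.255) does not contain 112.229.167.81
  112.229.165.0/24 (112.229.165.0 - 112.229.165.255) does not contain 112.229.167.81
  112.229.168.0/21 (112.229.168.0 - 112.229.175.255) does not contain 112.229.167.81
  112.229.176.0/20 (112.229.176.0 - 112.229.191.255) does not contain 112.229.167.81
Longest matching prefix is /19 -> interface em8.

em8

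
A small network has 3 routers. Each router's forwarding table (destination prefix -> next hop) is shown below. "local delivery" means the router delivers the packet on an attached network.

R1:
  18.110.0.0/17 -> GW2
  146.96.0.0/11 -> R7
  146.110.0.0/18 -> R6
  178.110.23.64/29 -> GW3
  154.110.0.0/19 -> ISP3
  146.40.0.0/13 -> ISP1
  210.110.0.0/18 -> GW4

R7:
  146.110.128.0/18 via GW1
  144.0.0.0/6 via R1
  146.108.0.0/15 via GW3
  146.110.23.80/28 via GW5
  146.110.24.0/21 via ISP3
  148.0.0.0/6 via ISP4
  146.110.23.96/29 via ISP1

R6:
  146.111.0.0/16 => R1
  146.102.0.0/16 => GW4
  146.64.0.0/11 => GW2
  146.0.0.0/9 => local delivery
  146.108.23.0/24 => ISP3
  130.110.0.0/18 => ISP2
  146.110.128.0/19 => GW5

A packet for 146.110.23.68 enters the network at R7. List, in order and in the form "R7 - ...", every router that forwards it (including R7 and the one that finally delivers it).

R7 - R1 - R6

At R7: longest match for 146.110.23.68 is 144.0.0.0/6 -> R1
At R1: longest match for 146.110.23.68 is 146.110.0.0/18 -> R6
At R6: longest match for 146.110.23.68 is 146.0.0.0/9 -> local delivery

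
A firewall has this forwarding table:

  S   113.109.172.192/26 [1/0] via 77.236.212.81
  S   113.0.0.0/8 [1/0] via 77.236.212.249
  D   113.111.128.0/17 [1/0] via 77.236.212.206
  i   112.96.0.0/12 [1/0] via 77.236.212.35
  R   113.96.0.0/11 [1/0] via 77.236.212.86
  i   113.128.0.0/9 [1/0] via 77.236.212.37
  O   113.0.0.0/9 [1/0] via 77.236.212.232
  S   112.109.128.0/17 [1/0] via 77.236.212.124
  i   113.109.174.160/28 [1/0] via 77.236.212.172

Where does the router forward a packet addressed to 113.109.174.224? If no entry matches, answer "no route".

77.236.212.86

Routes whose prefix contains 113.109.174.224:
  113.0.0.0/8 (113.0.0.0 - 113.255.255.255) -> 77.236.212.249
  113.0.0.0/9 (113.0.0.0 - 113.127.255.255) -> 77.236.212.232
  113.96.0.0/11 (113.96.0.0 - 113.127.255.255) -> 77.236.212.86
More-specific entries that do NOT match:
  113.109.174.160/28 (113.109.174.160 - 113.109.174.175) does not contain 113.109.174.224
  113.109.172.192/26 (113.109.172.192 - 113.109.172.255) does not contain 113.109.174.224
  113.111.128.0/17 (113.111.128.0 - 113.111.255.255) does not contain 113.109.174.224
  112.109.128.0/17 (112.109.128.0 - 112.109.255.255) does not contain 113.109.174.224
  112.96.0.0/12 (112.96.0.0 - 112.111.255.255) does not contain 113.109.174.224
Longest matching prefix is /11 -> next hop 77.236.212.86.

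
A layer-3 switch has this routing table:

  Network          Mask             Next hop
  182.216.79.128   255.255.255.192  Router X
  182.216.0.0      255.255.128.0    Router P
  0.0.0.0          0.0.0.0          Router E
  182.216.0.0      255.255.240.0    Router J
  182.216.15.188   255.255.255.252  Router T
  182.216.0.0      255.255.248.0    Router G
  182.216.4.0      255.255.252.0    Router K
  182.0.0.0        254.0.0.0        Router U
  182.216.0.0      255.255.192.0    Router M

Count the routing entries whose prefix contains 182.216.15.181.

Prefixes containing 182.216.15.181:
  0.0.0.0/0 (default, matches everything)
  182.0.0.0/7 (182.0.0.0 - 183.255.255.255)
  182.216.0.0/17 (182.216.0.0 - 182.216.127.255)
  182.216.0.0/18 (182.216.0.0 - 182.216.63.255)
  182.216.0.0/20 (182.216.0.0 - 182.216.15.255)
Total matching entries: 5.

5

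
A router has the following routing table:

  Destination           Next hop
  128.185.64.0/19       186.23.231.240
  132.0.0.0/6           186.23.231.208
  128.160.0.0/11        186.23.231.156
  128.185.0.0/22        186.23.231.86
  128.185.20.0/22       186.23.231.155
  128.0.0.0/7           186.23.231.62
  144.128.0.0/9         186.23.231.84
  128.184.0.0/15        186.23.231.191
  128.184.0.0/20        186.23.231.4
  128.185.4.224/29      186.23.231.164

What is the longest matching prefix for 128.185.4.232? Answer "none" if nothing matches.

128.184.0.0/15

Entries matching 128.185.4.232:
  128.0.0.0/7 (128.0.0.0 - 129.255.255.255)
  128.160.0.0/11 (128.160.0.0 - 128.191.255.255)
  128.184.0.0/15 (128.184.0.0 - 128.185.255.255)
Most specific is 128.184.0.0/15.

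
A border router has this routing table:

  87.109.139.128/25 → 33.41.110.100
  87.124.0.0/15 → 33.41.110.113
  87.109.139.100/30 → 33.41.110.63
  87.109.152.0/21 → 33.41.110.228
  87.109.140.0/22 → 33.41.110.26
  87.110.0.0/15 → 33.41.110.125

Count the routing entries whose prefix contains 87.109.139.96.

No listed prefix contains 87.109.139.96.
Total matching entries: 0.

0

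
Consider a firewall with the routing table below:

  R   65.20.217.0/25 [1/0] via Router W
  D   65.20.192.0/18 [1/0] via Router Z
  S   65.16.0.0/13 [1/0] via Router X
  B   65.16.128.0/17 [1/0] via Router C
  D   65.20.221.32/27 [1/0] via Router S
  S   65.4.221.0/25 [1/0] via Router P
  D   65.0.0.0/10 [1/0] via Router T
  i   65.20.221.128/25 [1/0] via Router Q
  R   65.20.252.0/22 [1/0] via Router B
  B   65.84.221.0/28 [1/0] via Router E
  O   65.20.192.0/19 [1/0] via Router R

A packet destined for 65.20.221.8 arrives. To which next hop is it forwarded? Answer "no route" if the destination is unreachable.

Routes whose prefix contains 65.20.221.8:
  65.0.0.0/10 (65.0.0.0 - 65.63.255.255) -> Router T
  65.16.0.0/13 (65.16.0.0 - 65.23.255.255) -> Router X
  65.20.192.0/18 (65.20.192.0 - 65.20.255.255) -> Router Z
  65.20.192.0/19 (65.20.192.0 - 65.20.223.255) -> Router R
More-specific entries that do NOT match:
  65.84.221.0/28 (65.84.221.0 - 65.84.221.15) does not contain 65.20.221.8
  65.20.221.32/27 (65.20.221.32 - 65.20.221.63) does not contain 65.20.221.8
  65.20.217.0/25 (65.20.217.0 - 65.20.217.127) does not contain 65.20.221.8
  65.4.221.0/25 (65.4.221.0 - 65.4.221.127) does not contain 65.20.221.8
  65.20.221.128/25 (65.20.221.128 - 65.20.221.255) does not contain 65.20.221.8
  65.20.252.0/22 (65.20.252.0 - 65.20.255.255) does not contain 65.20.221.8
Longest matching prefix is /19 -> next hop Router R.

Router R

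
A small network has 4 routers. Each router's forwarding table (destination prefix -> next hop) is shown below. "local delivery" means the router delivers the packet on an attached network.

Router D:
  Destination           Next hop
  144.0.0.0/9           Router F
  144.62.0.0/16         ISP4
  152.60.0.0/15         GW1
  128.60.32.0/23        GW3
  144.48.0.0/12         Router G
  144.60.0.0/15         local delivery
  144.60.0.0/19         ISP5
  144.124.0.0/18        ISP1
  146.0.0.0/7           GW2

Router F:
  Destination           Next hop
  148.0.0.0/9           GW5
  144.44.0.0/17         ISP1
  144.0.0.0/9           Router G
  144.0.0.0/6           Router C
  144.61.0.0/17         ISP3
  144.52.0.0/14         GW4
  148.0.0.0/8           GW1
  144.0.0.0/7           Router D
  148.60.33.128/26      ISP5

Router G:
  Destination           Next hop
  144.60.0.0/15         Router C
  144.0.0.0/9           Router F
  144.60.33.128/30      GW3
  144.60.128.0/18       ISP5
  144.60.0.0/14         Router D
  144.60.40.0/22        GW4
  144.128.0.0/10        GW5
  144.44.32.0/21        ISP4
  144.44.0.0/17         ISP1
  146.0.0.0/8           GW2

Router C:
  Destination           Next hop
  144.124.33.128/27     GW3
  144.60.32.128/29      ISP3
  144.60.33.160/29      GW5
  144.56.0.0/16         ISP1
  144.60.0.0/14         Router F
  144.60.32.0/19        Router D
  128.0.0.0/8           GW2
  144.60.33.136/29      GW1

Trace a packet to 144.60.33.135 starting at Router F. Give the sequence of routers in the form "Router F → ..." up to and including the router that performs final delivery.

Router F → Router G → Router C → Router D

At Router F: longest match for 144.60.33.135 is 144.0.0.0/9 -> Router G
At Router G: longest match for 144.60.33.135 is 144.60.0.0/15 -> Router C
At Router C: longest match for 144.60.33.135 is 144.60.32.0/19 -> Router D
At Router D: longest match for 144.60.33.135 is 144.60.0.0/15 -> local delivery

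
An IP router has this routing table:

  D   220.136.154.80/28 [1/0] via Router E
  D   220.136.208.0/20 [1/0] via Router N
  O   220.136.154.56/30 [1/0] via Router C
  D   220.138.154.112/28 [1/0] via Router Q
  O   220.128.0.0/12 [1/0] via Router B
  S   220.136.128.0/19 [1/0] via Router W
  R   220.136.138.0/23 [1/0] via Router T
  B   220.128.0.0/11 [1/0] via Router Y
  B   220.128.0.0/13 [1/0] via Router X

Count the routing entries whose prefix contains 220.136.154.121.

Prefixes containing 220.136.154.121:
  220.128.0.0/11 (220.128.0.0 - 220.159.255.255)
  220.128.0.0/12 (220.128.0.0 - 220.143.255.255)
  220.136.128.0/19 (220.136.128.0 - 220.136.159.255)
Total matching entries: 3.

3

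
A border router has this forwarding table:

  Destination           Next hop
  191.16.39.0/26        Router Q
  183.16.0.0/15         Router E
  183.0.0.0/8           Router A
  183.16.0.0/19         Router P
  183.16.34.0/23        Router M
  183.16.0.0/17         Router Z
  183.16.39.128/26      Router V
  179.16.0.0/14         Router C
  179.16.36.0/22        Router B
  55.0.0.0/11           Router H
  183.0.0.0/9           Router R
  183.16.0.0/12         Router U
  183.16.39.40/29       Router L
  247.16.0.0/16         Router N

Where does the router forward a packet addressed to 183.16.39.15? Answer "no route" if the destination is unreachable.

Router Z

Routes whose prefix contains 183.16.39.15:
  183.0.0.0/8 (183.0.0.0 - 183.255.255.255) -> Router A
  183.0.0.0/9 (183.0.0.0 - 183.127.255.255) -> Router R
  183.16.0.0/12 (183.16.0.0 - 183.31.255.255) -> Router U
  183.16.0.0/15 (183.16.0.0 - 183.17.255.255) -> Router E
  183.16.0.0/17 (183.16.0.0 - 183.16.127.255) -> Router Z
More-specific entries that do NOT match:
  183.16.39.40/29 (183.16.39.40 - 183.16.39.47) does not contain 183.16.39.15
  191.16.39.0/26 (191.16.39.0 - 191.16.39.63) does not contain 183.16.39.15
  183.16.39.128/26 (183.16.39.128 - 183.16.39.191) does not contain 183.16.39.15
  183.16.34.0/23 (183.16.34.0 - 183.16.35.255) does not contain 183.16.39.15
  179.16.36.0/22 (179.16.36.0 - 179.16.39.255) does not contain 183.16.39.15
  183.16.0.0/19 (183.16.0.0 - 183.16.31.255) does not contain 183.16.39.15
Longest matching prefix is /17 -> next hop Router Z.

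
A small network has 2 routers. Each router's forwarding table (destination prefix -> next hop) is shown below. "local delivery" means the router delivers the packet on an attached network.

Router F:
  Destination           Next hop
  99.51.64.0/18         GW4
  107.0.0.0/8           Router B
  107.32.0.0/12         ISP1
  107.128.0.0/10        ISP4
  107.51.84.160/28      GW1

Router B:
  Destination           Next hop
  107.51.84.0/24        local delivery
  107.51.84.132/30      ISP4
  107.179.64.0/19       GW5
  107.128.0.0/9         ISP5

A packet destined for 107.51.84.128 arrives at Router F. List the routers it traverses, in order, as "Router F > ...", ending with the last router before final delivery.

At Router F: longest match for 107.51.84.128 is 107.0.0.0/8 -> Router B
At Router B: longest match for 107.51.84.128 is 107.51.84.0/24 -> local delivery

Router F > Router B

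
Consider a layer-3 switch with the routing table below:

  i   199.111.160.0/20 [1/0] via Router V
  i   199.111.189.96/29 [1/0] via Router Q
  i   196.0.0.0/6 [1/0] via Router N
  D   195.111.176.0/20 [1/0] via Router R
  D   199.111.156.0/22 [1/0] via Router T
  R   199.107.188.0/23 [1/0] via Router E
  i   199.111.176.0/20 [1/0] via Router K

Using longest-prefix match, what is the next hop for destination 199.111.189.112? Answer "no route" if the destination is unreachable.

Router K

Routes whose prefix contains 199.111.189.112:
  196.0.0.0/6 (196.0.0.0 - 199.255.255.255) -> Router N
  199.111.176.0/20 (199.111.176.0 - 199.111.191.255) -> Router K
More-specific entries that do NOT match:
  199.111.189.96/29 (199.111.189.96 - 199.111.189.103) does not contain 199.111.189.112
  199.107.188.0/23 (199.107.188.0 - 199.107.189.255) does not contain 199.111.189.112
  199.111.156.0/22 (199.111.156.0 - 199.111.159.255) does not contain 199.111.189.112
Longest matching prefix is /20 -> next hop Router K.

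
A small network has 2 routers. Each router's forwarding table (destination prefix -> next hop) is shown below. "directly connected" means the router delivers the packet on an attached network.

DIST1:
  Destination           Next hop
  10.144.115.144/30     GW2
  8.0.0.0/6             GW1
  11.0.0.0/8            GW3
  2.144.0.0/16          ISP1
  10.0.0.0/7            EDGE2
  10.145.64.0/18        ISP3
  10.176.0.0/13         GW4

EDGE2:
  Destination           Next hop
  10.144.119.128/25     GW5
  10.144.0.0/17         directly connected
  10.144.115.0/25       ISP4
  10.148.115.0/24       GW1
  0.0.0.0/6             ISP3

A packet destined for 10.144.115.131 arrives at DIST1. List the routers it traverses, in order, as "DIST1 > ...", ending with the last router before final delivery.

DIST1 > EDGE2

At DIST1: longest match for 10.144.115.131 is 10.0.0.0/7 -> EDGE2
At EDGE2: longest match for 10.144.115.131 is 10.144.0.0/17 -> directly connected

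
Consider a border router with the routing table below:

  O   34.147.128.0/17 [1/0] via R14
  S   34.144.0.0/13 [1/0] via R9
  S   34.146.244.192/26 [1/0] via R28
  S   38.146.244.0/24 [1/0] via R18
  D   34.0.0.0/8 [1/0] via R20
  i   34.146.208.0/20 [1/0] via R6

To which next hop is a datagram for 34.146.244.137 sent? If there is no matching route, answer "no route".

Routes whose prefix contains 34.146.244.137:
  34.0.0.0/8 (34.0.0.0 - 34.255.255.255) -> R20
  34.144.0.0/13 (34.144.0.0 - 34.151.255.255) -> R9
More-specific entries that do NOT match:
  34.146.244.192/26 (34.146.244.192 - 34.146.244.255) does not contain 34.146.244.137
  38.146.244.0/24 (38.146.244.0 - 38.146.244.255) does not contain 34.146.244.137
  34.146.208.0/20 (34.146.208.0 - 34.146.223.255) does not contain 34.146.244.137
  34.147.128.0/17 (34.147.128.0 - 34.147.255.255) does not contain 34.146.244.137
Longest matching prefix is /13 -> next hop R9.

R9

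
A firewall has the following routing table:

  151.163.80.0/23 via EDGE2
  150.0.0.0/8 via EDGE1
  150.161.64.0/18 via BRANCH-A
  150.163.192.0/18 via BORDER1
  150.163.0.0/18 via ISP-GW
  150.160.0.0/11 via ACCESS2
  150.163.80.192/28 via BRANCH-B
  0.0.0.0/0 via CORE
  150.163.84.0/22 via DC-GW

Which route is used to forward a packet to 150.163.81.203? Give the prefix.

150.160.0.0/11

Entries matching 150.163.81.203:
  0.0.0.0/0 (default, matches everything)
  150.0.0.0/8 (150.0.0.0 - 150.255.255.255)
  150.160.0.0/11 (150.160.0.0 - 150.191.255.255)
Most specific is 150.160.0.0/11.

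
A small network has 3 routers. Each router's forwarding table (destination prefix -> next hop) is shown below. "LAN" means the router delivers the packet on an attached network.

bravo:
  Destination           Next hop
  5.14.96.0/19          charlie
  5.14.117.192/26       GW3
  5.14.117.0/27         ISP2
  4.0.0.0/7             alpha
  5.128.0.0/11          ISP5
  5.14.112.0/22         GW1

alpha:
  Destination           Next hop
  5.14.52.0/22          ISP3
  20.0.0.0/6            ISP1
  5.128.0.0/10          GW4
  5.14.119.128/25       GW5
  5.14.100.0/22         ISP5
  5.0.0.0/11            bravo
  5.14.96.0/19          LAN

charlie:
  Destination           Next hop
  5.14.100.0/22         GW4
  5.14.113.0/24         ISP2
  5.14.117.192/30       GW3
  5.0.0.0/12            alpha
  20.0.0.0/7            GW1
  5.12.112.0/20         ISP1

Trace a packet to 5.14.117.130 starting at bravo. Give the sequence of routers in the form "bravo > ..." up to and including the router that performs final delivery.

At bravo: longest match for 5.14.117.130 is 5.14.96.0/19 -> charlie
At charlie: longest match for 5.14.117.130 is 5.0.0.0/12 -> alpha
At alpha: longest match for 5.14.117.130 is 5.14.96.0/19 -> LAN

bravo > charlie > alpha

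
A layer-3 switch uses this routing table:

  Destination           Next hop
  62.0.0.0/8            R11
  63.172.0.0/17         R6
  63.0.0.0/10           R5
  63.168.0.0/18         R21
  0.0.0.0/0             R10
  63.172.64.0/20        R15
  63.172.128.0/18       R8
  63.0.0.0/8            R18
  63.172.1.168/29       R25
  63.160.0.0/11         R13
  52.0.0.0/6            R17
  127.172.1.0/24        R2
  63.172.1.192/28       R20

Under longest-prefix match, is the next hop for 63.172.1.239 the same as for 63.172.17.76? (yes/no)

yes

63.172.1.239: longest match 63.172.0.0/17 -> R6
63.172.17.76: longest match 63.172.0.0/17 -> R6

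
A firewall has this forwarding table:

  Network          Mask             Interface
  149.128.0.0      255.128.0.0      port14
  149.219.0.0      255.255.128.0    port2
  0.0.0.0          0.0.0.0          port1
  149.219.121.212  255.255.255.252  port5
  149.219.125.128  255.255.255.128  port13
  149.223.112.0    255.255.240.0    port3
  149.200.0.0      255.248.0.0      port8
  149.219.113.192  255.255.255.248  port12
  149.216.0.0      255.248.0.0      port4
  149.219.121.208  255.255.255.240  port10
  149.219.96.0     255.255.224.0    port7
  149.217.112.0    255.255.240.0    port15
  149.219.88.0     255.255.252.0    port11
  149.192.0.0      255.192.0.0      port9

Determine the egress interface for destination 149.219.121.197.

port7

Routes whose prefix contains 149.219.121.197:
  0.0.0.0/0 (default, matches everything) -> port1
  149.128.0.0/9 (149.128.0.0 - 149.255.255.255) -> port14
  149.192.0.0/10 (149.192.0.0 - 149.255.255.255) -> port9
  149.216.0.0/13 (149.216.0.0 - 149.223.255.255) -> port4
  149.219.0.0/17 (149.219.0.0 - 149.219.127.255) -> port2
  149.219.96.0/19 (149.219.96.0 - 149.219.127.255) -> port7
More-specific entries that do NOT match:
  149.219.121.212/30 (149.219.121.212 - 149.219.121.215) does not contain 149.219.121.197
  149.219.113.192/29 (149.219.113.192 - 149.219.113.199) does not contain 149.219.121.197
  149.219.121.208/28 (149.219.121.208 - 149.219.121.223) does not contain 149.219.121.197
  149.219.125.128/25 (149.219.125.128 - 149.219.125.255) does not contain 149.219.121.197
  149.219.88.0/22 (149.219.88.0 - 149.219.91.255) does not contain 149.219.121.197
  149.223.112.0/20 (149.223.112.0 - 149.223.127.255) does not contain 149.219.121.197
  149.217.112.0/20 (149.217.112.0 - 149.217.127.255) does not contain 149.219.121.197
Longest matching prefix is /19 -> interface port7.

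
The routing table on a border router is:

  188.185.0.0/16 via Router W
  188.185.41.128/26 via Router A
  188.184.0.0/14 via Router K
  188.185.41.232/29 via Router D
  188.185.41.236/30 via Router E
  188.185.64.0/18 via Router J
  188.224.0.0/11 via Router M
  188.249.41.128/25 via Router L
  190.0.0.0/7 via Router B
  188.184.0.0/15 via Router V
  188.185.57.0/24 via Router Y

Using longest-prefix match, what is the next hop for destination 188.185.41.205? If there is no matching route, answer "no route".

Routes whose prefix contains 188.185.41.205:
  188.184.0.0/14 (188.184.0.0 - 188.187.255.255) -> Router K
  188.184.0.0/15 (188.184.0.0 - 188.185.255.255) -> Router V
  188.185.0.0/16 (188.185.0.0 - 188.185.255.255) -> Router W
More-specific entries that do NOT match:
  188.185.41.236/30 (188.185.41.236 - 188.185.41.239) does not contain 188.185.41.205
  188.185.41.232/29 (188.185.41.232 - 188.185.41.239) does not contain 188.185.41.205
  188.185.41.128/26 (188.185.41.128 - 188.185.41.191) does not contain 188.185.41.205
  188.249.41.128/25 (188.249.41.128 - 188.249.41.255) does not contain 188.185.41.205
  188.185.57.0/24 (188.185.57.0 - 188.185.57.255) does not contain 188.185.41.205
  188.185.64.0/18 (188.185.64.0 - 188.185.127.255) does not contain 188.185.41.205
Longest matching prefix is /16 -> next hop Router W.

Router W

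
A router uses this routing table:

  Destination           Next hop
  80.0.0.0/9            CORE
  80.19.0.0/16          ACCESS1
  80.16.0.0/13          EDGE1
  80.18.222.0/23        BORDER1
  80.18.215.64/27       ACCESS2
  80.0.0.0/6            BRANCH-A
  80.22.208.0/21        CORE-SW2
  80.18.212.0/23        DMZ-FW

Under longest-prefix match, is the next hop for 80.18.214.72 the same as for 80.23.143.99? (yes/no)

80.18.214.72: longest match 80.16.0.0/13 -> EDGE1
80.23.143.99: longest match 80.16.0.0/13 -> EDGE1

yes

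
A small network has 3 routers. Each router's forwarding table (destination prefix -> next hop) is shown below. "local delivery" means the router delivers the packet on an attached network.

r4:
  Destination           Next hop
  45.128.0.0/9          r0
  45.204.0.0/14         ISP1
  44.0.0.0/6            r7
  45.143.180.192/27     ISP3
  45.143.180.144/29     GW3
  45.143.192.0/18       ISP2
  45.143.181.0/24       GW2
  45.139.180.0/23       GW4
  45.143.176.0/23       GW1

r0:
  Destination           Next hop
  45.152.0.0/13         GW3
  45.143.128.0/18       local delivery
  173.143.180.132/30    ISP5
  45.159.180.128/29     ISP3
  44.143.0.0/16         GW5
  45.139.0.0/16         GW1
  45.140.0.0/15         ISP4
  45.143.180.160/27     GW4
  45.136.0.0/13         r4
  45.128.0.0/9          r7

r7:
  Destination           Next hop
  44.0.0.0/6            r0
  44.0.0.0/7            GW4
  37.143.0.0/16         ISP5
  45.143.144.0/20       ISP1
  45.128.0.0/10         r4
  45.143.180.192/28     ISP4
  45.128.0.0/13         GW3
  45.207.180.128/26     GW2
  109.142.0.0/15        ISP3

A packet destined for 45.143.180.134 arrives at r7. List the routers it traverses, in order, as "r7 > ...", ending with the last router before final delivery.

r7 > r4 > r0

At r7: longest match for 45.143.180.134 is 45.128.0.0/10 -> r4
At r4: longest match for 45.143.180.134 is 45.128.0.0/9 -> r0
At r0: longest match for 45.143.180.134 is 45.143.128.0/18 -> local delivery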